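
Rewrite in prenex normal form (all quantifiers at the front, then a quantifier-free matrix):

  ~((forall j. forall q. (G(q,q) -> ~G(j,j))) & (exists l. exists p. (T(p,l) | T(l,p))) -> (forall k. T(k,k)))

First replace A → B with ¬A ∨ B.
  ~(~((forall j. forall q. (~G(q,q) | ~G(j,j))) & (exists l. exists p. (T(p,l) | T(l,p)))) | (forall k. T(k,k)))
Drive negations inward (¬∀x A ≡ ∃x ¬A, ¬∃x A ≡ ∀x ¬A, De Morgan for ∧/∨):
  (forall j. forall q. (~G(q,q) | ~G(j,j))) & (exists l. exists p. (T(p,l) | T(l,p))) & (exists k. ~T(k,k))
All bound variables are already distinct, so no renaming is needed.
Finally move all quantifiers to the prefix:
  forall j. forall q. exists l. exists p. exists k. ((~G(q,q) | ~G(j,j)) & (T(p,l) | T(l,p)) & ~T(k,k))

forall j. forall q. exists l. exists p. exists k. ((~G(q,q) | ~G(j,j)) & (T(p,l) | T(l,p)) & ~T(k,k))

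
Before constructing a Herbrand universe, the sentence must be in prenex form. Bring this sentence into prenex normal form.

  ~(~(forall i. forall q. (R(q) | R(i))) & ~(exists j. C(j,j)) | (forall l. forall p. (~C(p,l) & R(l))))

forall i. forall q. exists j. exists l. exists p. ((R(q) | R(i) | C(j,j)) & (C(p,l) | ~R(l)))

Move each ¬ inward, flipping quantifiers it crosses:
  ((forall i. forall q. (R(q) | R(i))) | (exists j. C(j,j))) & (exists l. exists p. (C(p,l) | ~R(l)))
Pull the quantifiers to the front (each side's bound variable is not free in the other side):
  forall i. forall q. exists j. exists l. exists p. ((R(q) | R(i) | C(j,j)) & (C(p,l) | ~R(l)))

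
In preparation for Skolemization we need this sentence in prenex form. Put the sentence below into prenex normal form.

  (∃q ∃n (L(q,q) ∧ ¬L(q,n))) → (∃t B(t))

∀q ∀n ∃t (¬L(q,q) ∨ L(q,n) ∨ B(t))

First replace A → B with ¬A ∨ B.
  ¬(∃q ∃n (L(q,q) ∧ ¬L(q,n))) ∨ (∃t B(t))
Move each ¬ inward, flipping quantifiers it crosses:
  (∀q ∀n (¬L(q,q) ∨ L(q,n))) ∨ (∃t B(t))
All bound variables are already distinct, so no renaming is needed.
Finally move all quantifiers to the prefix:
  ∀q ∀n ∃t (¬L(q,q) ∨ L(q,n) ∨ B(t))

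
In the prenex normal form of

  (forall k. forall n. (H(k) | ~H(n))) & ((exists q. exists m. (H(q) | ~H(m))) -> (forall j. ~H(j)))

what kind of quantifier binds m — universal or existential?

First replace A → B with ¬A ∨ B.
  (forall k. forall n. (H(k) | ~H(n))) & (~(exists q. exists m. (H(q) | ~H(m))) | (forall j. ~H(j)))
Push ¬ through the quantifiers and connectives to reach negation normal form:
  (forall k. forall n. (H(k) | ~H(n))) & ((forall q. forall m. (~H(q) & H(m))) | (forall j. ~H(j)))
All bound variables are already distinct, so no renaming is needed.
Pull the quantifiers to the front (each side's bound variable is not free in the other side):
  forall k. forall n. forall q. forall m. forall j. ((H(k) | ~H(n)) & (~H(q) & H(m) | ~H(j)))
The quantifier exists m sits under an odd number of negations (counting the antecedent side of each →), so it flips to forall m.

universal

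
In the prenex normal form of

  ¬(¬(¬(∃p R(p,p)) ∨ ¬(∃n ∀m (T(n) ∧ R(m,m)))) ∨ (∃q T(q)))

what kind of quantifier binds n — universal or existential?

Drive negations inward (¬∀x A ≡ ∃x ¬A, ¬∃x A ≡ ∀x ¬A, De Morgan for ∧/∨):
  ((∀p ¬R(p,p)) ∨ (∀n ∃m (¬T(n) ∨ ¬R(m,m)))) ∧ (∀q ¬T(q))
All bound variables are already distinct, so no renaming is needed.
Pull the quantifiers to the front (each side's bound variable is not free in the other side):
  ∀p ∀n ∃m ∀q ((¬R(p,p) ∨ ¬T(n) ∨ ¬R(m,m)) ∧ ¬T(q))
The quantifier ∃n sits under an odd number of negations, so it flips to ∀n.

universal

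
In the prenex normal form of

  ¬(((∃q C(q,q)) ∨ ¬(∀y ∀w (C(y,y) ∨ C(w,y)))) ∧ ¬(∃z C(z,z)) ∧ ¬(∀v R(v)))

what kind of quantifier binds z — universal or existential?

Move each ¬ inward, flipping quantifiers it crosses:
  (∀q ¬C(q,q)) ∧ (∀y ∀w (C(y,y) ∨ C(w,y))) ∨ (∃z C(z,z)) ∨ (∀v R(v))
All bound variables are already distinct, so no renaming is needed.
Pull the quantifiers to the front (each side's bound variable is not free in the other side):
  ∀q ∀y ∀w ∃z ∀v (¬C(q,q) ∧ (C(y,y) ∨ C(w,y)) ∨ C(z,z) ∨ R(v))
The quantifier ∃z sits under an even number of negations, so it remains existential.

existential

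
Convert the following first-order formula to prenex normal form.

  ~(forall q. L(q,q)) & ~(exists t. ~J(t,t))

Push ¬ through the quantifiers and connectives to reach negation normal form:
  (exists q. ~L(q,q)) & (forall t. J(t,t))
All bound variables are already distinct, so no renaming is needed.
Pull the quantifiers to the front (each side's bound variable is not free in the other side):
  exists q. forall t. (~L(q,q) & J(t,t))

exists q. forall t. (~L(q,q) & J(t,t))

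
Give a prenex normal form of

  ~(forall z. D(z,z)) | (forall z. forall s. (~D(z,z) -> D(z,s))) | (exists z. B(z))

exists z. forall y. forall s. exists c. (~D(z,z) | D(y,y) | D(y,s) | B(c))

Eliminate → and ↔ using ¬ and ∨.
  ~(forall z. D(z,z)) | (forall z. forall s. (~~D(z,z) | D(z,s))) | (exists z. B(z))
Push ¬ through the quantifiers and connectives to reach negation normal form:
  (exists z. ~D(z,z)) | (forall z. forall s. (D(z,z) | D(z,s))) | (exists z. B(z))
Give each quantifier a distinct variable: z↦y, z↦c.
  (exists z. ~D(z,z)) | (forall y. forall s. (D(y,y) | D(y,s))) | (exists c. B(c))
Pull the quantifiers to the front (each side's bound variable is not free in the other side):
  exists z. forall y. forall s. exists c. (~D(z,z) | D(y,y) | D(y,s) | B(c))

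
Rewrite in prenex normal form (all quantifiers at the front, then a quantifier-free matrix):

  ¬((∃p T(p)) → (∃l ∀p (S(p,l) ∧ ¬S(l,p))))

∃p ∀l ∃r (T(p) ∧ (¬S(r,l) ∨ S(l,r)))

First replace A → B with ¬A ∨ B.
  ¬(¬(∃p T(p)) ∨ (∃l ∀p (S(p,l) ∧ ¬S(l,p))))
Push ¬ through the quantifiers and connectives to reach negation normal form:
  (∃p T(p)) ∧ (∀l ∃p (¬S(p,l) ∨ S(l,p)))
Rename bound variables to avoid capture: p↦r.
  (∃p T(p)) ∧ (∀l ∃r (¬S(r,l) ∨ S(l,r)))
Pull the quantifiers to the front (each side's bound variable is not free in the other side):
  ∃p ∀l ∃r (T(p) ∧ (¬S(r,l) ∨ S(l,r)))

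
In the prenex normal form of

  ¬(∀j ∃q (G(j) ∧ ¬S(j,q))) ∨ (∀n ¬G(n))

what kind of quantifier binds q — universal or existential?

Drive negations inward (¬∀x A ≡ ∃x ¬A, ¬∃x A ≡ ∀x ¬A, De Morgan for ∧/∨):
  (∃j ∀q (¬G(j) ∨ S(j,q))) ∨ (∀n ¬G(n))
Extract every quantifier outward, since the variables are now distinct and don't occur free across branches:
  ∃j ∀q ∀n (¬G(j) ∨ S(j,q) ∨ ¬G(n))
The quantifier ∃q sits under an odd number of negations, so it flips to ∀q.

universal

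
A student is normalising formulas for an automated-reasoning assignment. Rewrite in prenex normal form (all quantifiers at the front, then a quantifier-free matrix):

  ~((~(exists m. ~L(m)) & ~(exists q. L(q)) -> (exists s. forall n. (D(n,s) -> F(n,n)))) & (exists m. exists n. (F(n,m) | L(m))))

forall m. forall q. forall s. exists n. forall a. forall x1. (L(m) & ~L(q) & D(n,s) & ~F(n,n) | ~F(x1,a) & ~L(a))

First replace A → B with ¬A ∨ B.
  ~((~(~(exists m. ~L(m)) & ~(exists q. L(q))) | (exists s. forall n. (~D(n,s) | F(n,n)))) & (exists m. exists n. (F(n,m) | L(m))))
Drive negations inward (¬∀x A ≡ ∃x ¬A, ¬∃x A ≡ ∀x ¬A, De Morgan for ∧/∨):
  (forall m. L(m)) & (forall q. ~L(q)) & (forall s. exists n. (D(n,s) & ~F(n,n))) | (forall m. forall n. (~F(n,m) & ~L(m)))
Standardize variables apart so no two quantifiers bind the same name: m↦a, n↦x1.
  (forall m. L(m)) & (forall q. ~L(q)) & (forall s. exists n. (D(n,s) & ~F(n,n))) | (forall a. forall x1. (~F(x1,a) & ~L(a)))
Pull the quantifiers to the front (each side's bound variable is not free in the other side):
  forall m. forall q. forall s. exists n. forall a. forall x1. (L(m) & ~L(q) & D(n,s) & ~F(n,n) | ~F(x1,a) & ~L(a))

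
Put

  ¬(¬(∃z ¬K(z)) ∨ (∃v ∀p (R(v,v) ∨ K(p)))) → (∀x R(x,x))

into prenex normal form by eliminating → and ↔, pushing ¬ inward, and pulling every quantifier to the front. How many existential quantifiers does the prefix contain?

Rewrite implications/biconditionals: A → B as ¬A ∨ B.
  ¬¬(¬(∃z ¬K(z)) ∨ (∃v ∀p (R(v,v) ∨ K(p)))) ∨ (∀x R(x,x))
Push ¬ through the quantifiers and connectives to reach negation normal form:
  (∀z K(z)) ∨ (∃v ∀p (R(v,v) ∨ K(p))) ∨ (∀x R(x,x))
Extract every quantifier outward, since the variables are now distinct and don't occur free across branches:
  ∀z ∃v ∀p ∀x (K(z) ∨ R(v,v) ∨ K(p) ∨ R(x,x))
The prefix is ∀z ∃v ∀p ∀x: 3 universal, 1 existential.

1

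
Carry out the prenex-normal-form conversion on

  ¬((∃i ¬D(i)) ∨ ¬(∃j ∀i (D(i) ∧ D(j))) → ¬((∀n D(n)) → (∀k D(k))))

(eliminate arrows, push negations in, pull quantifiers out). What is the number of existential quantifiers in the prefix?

First replace A → B with ¬A ∨ B.
  ¬(¬((∃i ¬D(i)) ∨ ¬(∃j ∀i (D(i) ∧ D(j)))) ∨ ¬(¬(∀n D(n)) ∨ (∀k D(k))))
Push ¬ through the quantifiers and connectives to reach negation normal form:
  ((∃i ¬D(i)) ∨ (∀j ∃i (¬D(i) ∨ ¬D(j)))) ∧ ((∃n ¬D(n)) ∨ (∀k D(k)))
Standardize variables apart so no two quantifiers bind the same name: i↦w.
  ((∃i ¬D(i)) ∨ (∀j ∃w (¬D(w) ∨ ¬D(j)))) ∧ ((∃n ¬D(n)) ∨ (∀k D(k)))
Finally move all quantifiers to the prefix:
  ∃i ∀j ∃w ∃n ∀k ((¬D(i) ∨ ¬D(w) ∨ ¬D(j)) ∧ (¬D(n) ∨ D(k)))
The prefix is ∃i ∀j ∃w ∃n ∀k: 2 universal, 3 existential.

3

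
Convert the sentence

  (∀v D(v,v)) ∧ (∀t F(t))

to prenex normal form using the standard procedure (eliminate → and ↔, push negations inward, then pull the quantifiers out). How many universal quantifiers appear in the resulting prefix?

All bound variables are already distinct, so no renaming is needed.
Finally move all quantifiers to the prefix:
  ∀v ∀t (D(v,v) ∧ F(t))
The prefix is ∀v ∀t: 2 universal, 0 existential.

2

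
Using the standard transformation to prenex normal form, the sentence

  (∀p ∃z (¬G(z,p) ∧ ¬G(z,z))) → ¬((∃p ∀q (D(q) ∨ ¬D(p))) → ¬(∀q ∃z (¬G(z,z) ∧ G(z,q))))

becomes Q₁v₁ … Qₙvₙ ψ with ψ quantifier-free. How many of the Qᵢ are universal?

3

Eliminate → and ↔ using ¬ and ∨.
  ¬(∀p ∃z (¬G(z,p) ∧ ¬G(z,z))) ∨ ¬(¬(∃p ∀q (D(q) ∨ ¬D(p))) ∨ ¬(∀q ∃z (¬G(z,z) ∧ G(z,q))))
Push ¬ through the quantifiers and connectives to reach negation normal form:
  (∃p ∀z (G(z,p) ∨ G(z,z))) ∨ (∃p ∀q (D(q) ∨ ¬D(p))) ∧ (∀q ∃z (¬G(z,z) ∧ G(z,q)))
Give each quantifier a distinct variable: p↦b, q↦y1, z↦a.
  (∃p ∀z (G(z,p) ∨ G(z,z))) ∨ (∃b ∀q (D(q) ∨ ¬D(b))) ∧ (∀y1 ∃a (¬G(a,a) ∧ G(a,y1)))
Finally move all quantifiers to the prefix:
  ∃p ∀z ∃b ∀q ∀y1 ∃a (G(z,p) ∨ G(z,z) ∨ (D(q) ∨ ¬D(b)) ∧ ¬G(a,a) ∧ G(a,y1))
The prefix is ∃p ∀z ∃b ∀q ∀y1 ∃a: 3 universal, 3 existential.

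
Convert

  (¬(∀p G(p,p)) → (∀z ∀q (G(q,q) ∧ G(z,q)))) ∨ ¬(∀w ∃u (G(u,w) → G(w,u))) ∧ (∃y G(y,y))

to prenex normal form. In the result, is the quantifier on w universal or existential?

Eliminate → and ↔ using ¬ and ∨.
  ¬¬(∀p G(p,p)) ∨ (∀z ∀q (G(q,q) ∧ G(z,q))) ∨ ¬(∀w ∃u (¬G(u,w) ∨ G(w,u))) ∧ (∃y G(y,y))
Push ¬ through the quantifiers and connectives to reach negation normal form:
  (∀p G(p,p)) ∨ (∀z ∀q (G(q,q) ∧ G(z,q))) ∨ (∃w ∀u (G(u,w) ∧ ¬G(w,u))) ∧ (∃y G(y,y))
All bound variables are already distinct, so no renaming is needed.
Extract every quantifier outward, since the variables are now distinct and don't occur free across branches:
  ∀p ∀z ∀q ∃w ∀u ∃y (G(p,p) ∨ G(q,q) ∧ G(z,q) ∨ G(u,w) ∧ ¬G(w,u) ∧ G(y,y))
The quantifier ∀w sits under an odd number of negations (counting the antecedent side of each →), so it flips to ∃w.

existential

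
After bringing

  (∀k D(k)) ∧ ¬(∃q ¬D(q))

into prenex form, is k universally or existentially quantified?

universal

Move each ¬ inward, flipping quantifiers it crosses:
  (∀k D(k)) ∧ (∀q D(q))
All bound variables are already distinct, so no renaming is needed.
Finally move all quantifiers to the prefix:
  ∀k ∀q (D(k) ∧ D(q))
The quantifier ∀k sits under an even number of negations, so it remains universal.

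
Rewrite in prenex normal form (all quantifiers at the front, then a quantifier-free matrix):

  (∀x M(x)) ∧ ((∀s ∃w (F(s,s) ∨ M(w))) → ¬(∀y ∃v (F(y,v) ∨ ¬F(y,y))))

Eliminate → and ↔ using ¬ and ∨.
  (∀x M(x)) ∧ (¬(∀s ∃w (F(s,s) ∨ M(w))) ∨ ¬(∀y ∃v (F(y,v) ∨ ¬F(y,y))))
Drive negations inward (¬∀x A ≡ ∃x ¬A, ¬∃x A ≡ ∀x ¬A, De Morgan for ∧/∨):
  (∀x M(x)) ∧ ((∃s ∀w (¬F(s,s) ∧ ¬M(w))) ∨ (∃y ∀v (¬F(y,v) ∧ F(y,y))))
All bound variables are already distinct, so no renaming is needed.
Finally move all quantifiers to the prefix:
  ∀x ∃s ∀w ∃y ∀v (M(x) ∧ (¬F(s,s) ∧ ¬M(w) ∨ ¬F(y,v) ∧ F(y,y)))

∀x ∃s ∀w ∃y ∀v (M(x) ∧ (¬F(s,s) ∧ ¬M(w) ∨ ¬F(y,v) ∧ F(y,y)))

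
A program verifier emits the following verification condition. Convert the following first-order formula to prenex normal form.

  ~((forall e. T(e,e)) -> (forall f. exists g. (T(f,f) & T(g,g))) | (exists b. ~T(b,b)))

forall e. exists f. forall g. forall b. (T(e,e) & (~T(f,f) | ~T(g,g)) & T(b,b))

Rewrite implications/biconditionals: A → B as ¬A ∨ B.
  ~(~(forall e. T(e,e)) | (forall f. exists g. (T(f,f) & T(g,g))) | (exists b. ~T(b,b)))
Drive negations inward (¬∀x A ≡ ∃x ¬A, ¬∃x A ≡ ∀x ¬A, De Morgan for ∧/∨):
  (forall e. T(e,e)) & (exists f. forall g. (~T(f,f) | ~T(g,g))) & (forall b. T(b,b))
All bound variables are already distinct, so no renaming is needed.
Extract every quantifier outward, since the variables are now distinct and don't occur free across branches:
  forall e. exists f. forall g. forall b. (T(e,e) & (~T(f,f) | ~T(g,g)) & T(b,b))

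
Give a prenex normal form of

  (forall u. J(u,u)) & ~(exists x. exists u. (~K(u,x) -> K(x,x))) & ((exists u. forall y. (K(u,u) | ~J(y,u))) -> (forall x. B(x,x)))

Eliminate → and ↔ using ¬ and ∨.
  (forall u. J(u,u)) & ~(exists x. exists u. (~~K(u,x) | K(x,x))) & (~(exists u. forall y. (K(u,u) | ~J(y,u))) | (forall x. B(x,x)))
Move each ¬ inward, flipping quantifiers it crosses:
  (forall u. J(u,u)) & (forall x. forall u. (~K(u,x) & ~K(x,x))) & ((forall u. exists y. (~K(u,u) & J(y,u))) | (forall x. B(x,x)))
Rename bound variables to avoid capture: u↦v1, u↦u1, x↦y1.
  (forall u. J(u,u)) & (forall x. forall v1. (~K(v1,x) & ~K(x,x))) & ((forall u1. exists y. (~K(u1,u1) & J(y,u1))) | (forall y1. B(y1,y1)))
Extract every quantifier outward, since the variables are now distinct and don't occur free across branches:
  forall u. forall x. forall v1. forall u1. exists y. forall y1. (J(u,u) & ~K(v1,x) & ~K(x,x) & (~K(u1,u1) & J(y,u1) | B(y1,y1)))

forall u. forall x. forall v1. forall u1. exists y. forall y1. (J(u,u) & ~K(v1,x) & ~K(x,x) & (~K(u1,u1) & J(y,u1) | B(y1,y1)))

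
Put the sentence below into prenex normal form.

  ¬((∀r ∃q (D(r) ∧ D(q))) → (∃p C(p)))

First replace A → B with ¬A ∨ B.
  ¬(¬(∀r ∃q (D(r) ∧ D(q))) ∨ (∃p C(p)))
Drive negations inward (¬∀x A ≡ ∃x ¬A, ¬∃x A ≡ ∀x ¬A, De Morgan for ∧/∨):
  (∀r ∃q (D(r) ∧ D(q))) ∧ (∀p ¬C(p))
Extract every quantifier outward, since the variables are now distinct and don't occur free across branches:
  ∀r ∃q ∀p (D(r) ∧ D(q) ∧ ¬C(p))

∀r ∃q ∀p (D(r) ∧ D(q) ∧ ¬C(p))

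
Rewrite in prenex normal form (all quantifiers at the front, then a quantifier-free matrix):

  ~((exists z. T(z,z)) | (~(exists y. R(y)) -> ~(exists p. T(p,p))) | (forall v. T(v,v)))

First replace A → B with ¬A ∨ B.
  ~((exists z. T(z,z)) | ~~(exists y. R(y)) | ~(exists p. T(p,p)) | (forall v. T(v,v)))
Drive negations inward (¬∀x A ≡ ∃x ¬A, ¬∃x A ≡ ∀x ¬A, De Morgan for ∧/∨):
  (forall z. ~T(z,z)) & (forall y. ~R(y)) & (exists p. T(p,p)) & (exists v. ~T(v,v))
Pull the quantifiers to the front (each side's bound variable is not free in the other side):
  forall z. forall y. exists p. exists v. (~T(z,z) & ~R(y) & T(p,p) & ~T(v,v))

forall z. forall y. exists p. exists v. (~T(z,z) & ~R(y) & T(p,p) & ~T(v,v))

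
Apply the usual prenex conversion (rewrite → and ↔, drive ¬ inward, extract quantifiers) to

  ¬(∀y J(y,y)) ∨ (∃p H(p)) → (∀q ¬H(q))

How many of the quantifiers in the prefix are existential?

0

Rewrite implications/biconditionals: A → B as ¬A ∨ B.
  ¬(¬(∀y J(y,y)) ∨ (∃p H(p))) ∨ (∀q ¬H(q))
Drive negations inward (¬∀x A ≡ ∃x ¬A, ¬∃x A ≡ ∀x ¬A, De Morgan for ∧/∨):
  (∀y J(y,y)) ∧ (∀p ¬H(p)) ∨ (∀q ¬H(q))
All bound variables are already distinct, so no renaming is needed.
Finally move all quantifiers to the prefix:
  ∀y ∀p ∀q (J(y,y) ∧ ¬H(p) ∨ ¬H(q))
The prefix is ∀y ∀p ∀q: 3 universal, 0 existential.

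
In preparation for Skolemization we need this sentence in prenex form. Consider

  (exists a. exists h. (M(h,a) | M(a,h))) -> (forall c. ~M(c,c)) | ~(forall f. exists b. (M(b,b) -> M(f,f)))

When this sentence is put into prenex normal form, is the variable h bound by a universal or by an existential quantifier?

Eliminate → and ↔ using ¬ and ∨.
  ~(exists a. exists h. (M(h,a) | M(a,h))) | (forall c. ~M(c,c)) | ~(forall f. exists b. (~M(b,b) | M(f,f)))
Move each ¬ inward, flipping quantifiers it crosses:
  (forall a. forall h. (~M(h,a) & ~M(a,h))) | (forall c. ~M(c,c)) | (exists f. forall b. (M(b,b) & ~M(f,f)))
Finally move all quantifiers to the prefix:
  forall a. forall h. forall c. exists f. forall b. (~M(h,a) & ~M(a,h) | ~M(c,c) | M(b,b) & ~M(f,f))
The quantifier exists h sits under an odd number of negations (counting the antecedent side of each →), so it flips to forall h.

universal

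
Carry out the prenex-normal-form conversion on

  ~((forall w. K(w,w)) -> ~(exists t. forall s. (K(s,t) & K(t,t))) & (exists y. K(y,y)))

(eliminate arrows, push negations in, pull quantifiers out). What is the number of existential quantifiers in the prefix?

1

First replace A → B with ¬A ∨ B.
  ~(~(forall w. K(w,w)) | ~(exists t. forall s. (K(s,t) & K(t,t))) & (exists y. K(y,y)))
Drive negations inward (¬∀x A ≡ ∃x ¬A, ¬∃x A ≡ ∀x ¬A, De Morgan for ∧/∨):
  (forall w. K(w,w)) & ((exists t. forall s. (K(s,t) & K(t,t))) | (forall y. ~K(y,y)))
All bound variables are already distinct, so no renaming is needed.
Extract every quantifier outward, since the variables are now distinct and don't occur free across branches:
  forall w. exists t. forall s. forall y. (K(w,w) & (K(s,t) & K(t,t) | ~K(y,y)))
The prefix is forall w exists t forall s forall y: 3 universal, 1 existential.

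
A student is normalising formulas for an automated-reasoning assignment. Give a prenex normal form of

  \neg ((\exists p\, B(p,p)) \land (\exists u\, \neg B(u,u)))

\forall p\, \forall u\, (\neg B(p,p) \lor B(u,u))

Push ¬ through the quantifiers and connectives to reach negation normal form:
  (\forall p\, \neg B(p,p)) \lor (\forall u\, B(u,u))
Pull the quantifiers to the front (each side's bound variable is not free in the other side):
  \forall p\, \forall u\, (\neg B(p,p) \lor B(u,u))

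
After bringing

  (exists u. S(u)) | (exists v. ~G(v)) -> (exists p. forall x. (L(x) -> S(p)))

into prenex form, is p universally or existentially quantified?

existential

First replace A → B with ¬A ∨ B.
  ~((exists u. S(u)) | (exists v. ~G(v))) | (exists p. forall x. (~L(x) | S(p)))
Move each ¬ inward, flipping quantifiers it crosses:
  (forall u. ~S(u)) & (forall v. G(v)) | (exists p. forall x. (~L(x) | S(p)))
All bound variables are already distinct, so no renaming is needed.
Extract every quantifier outward, since the variables are now distinct and don't occur free across branches:
  forall u. forall v. exists p. forall x. (~S(u) & G(v) | ~L(x) | S(p))
The quantifier exists p sits under an even number of negations (counting the antecedent side of each →), so it remains existential.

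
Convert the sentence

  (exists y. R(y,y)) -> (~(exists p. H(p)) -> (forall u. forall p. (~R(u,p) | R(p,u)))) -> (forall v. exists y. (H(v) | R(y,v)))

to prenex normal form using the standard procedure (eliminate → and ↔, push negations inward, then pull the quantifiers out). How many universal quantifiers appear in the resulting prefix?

Eliminate → and ↔ using ¬ and ∨.
  ~(exists y. R(y,y)) | ~(~~(exists p. H(p)) | (forall u. forall p. (~R(u,p) | R(p,u)))) | (forall v. exists y. (H(v) | R(y,v)))
Drive negations inward (¬∀x A ≡ ∃x ¬A, ¬∃x A ≡ ∀x ¬A, De Morgan for ∧/∨):
  (forall y. ~R(y,y)) | (forall p. ~H(p)) & (exists u. exists p. (R(u,p) & ~R(p,u))) | (forall v. exists y. (H(v) | R(y,v)))
Give each quantifier a distinct variable: p↦u1, y↦z1.
  (forall y. ~R(y,y)) | (forall p. ~H(p)) & (exists u. exists u1. (R(u,u1) & ~R(u1,u))) | (forall v. exists z1. (H(v) | R(z1,v)))
Extract every quantifier outward, since the variables are now distinct and don't occur free across branches:
  forall y. forall p. exists u. exists u1. forall v. exists z1. (~R(y,y) | ~H(p) & R(u,u1) & ~R(u1,u) | H(v) | R(z1,v))
The prefix is forall y forall p exists u exists u1 forall v exists z1: 3 universal, 3 existential.

3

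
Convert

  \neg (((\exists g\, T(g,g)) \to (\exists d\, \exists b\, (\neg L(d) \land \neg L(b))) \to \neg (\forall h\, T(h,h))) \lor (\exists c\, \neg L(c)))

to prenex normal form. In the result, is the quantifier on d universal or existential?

existential

Rewrite implications/biconditionals: A → B as ¬A ∨ B.
  \neg (\neg (\exists g\, T(g,g)) \lor \neg (\exists d\, \exists b\, (\neg L(d) \land \neg L(b))) \lor \neg (\forall h\, T(h,h)) \lor (\exists c\, \neg L(c)))
Drive negations inward (¬∀x A ≡ ∃x ¬A, ¬∃x A ≡ ∀x ¬A, De Morgan for ∧/∨):
  (\exists g\, T(g,g)) \land (\exists d\, \exists b\, (\neg L(d) \land \neg L(b))) \land (\forall h\, T(h,h)) \land (\forall c\, L(c))
All bound variables are already distinct, so no renaming is needed.
Pull the quantifiers to the front (each side's bound variable is not free in the other side):
  \exists g\, \exists d\, \exists b\, \forall h\, \forall c\, (T(g,g) \land \neg L(d) \land \neg L(b) \land T(h,h) \land L(c))
The quantifier \exists d sits under an even number of negations (counting the antecedent side of each →), so it remains existential.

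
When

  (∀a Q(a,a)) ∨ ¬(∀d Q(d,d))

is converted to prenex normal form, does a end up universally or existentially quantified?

Move each ¬ inward, flipping quantifiers it crosses:
  (∀a Q(a,a)) ∨ (∃d ¬Q(d,d))
All bound variables are already distinct, so no renaming is needed.
Pull the quantifiers to the front (each side's bound variable is not free in the other side):
  ∀a ∃d (Q(a,a) ∨ ¬Q(d,d))
The quantifier ∀a sits under an even number of negations, so it remains universal.

universal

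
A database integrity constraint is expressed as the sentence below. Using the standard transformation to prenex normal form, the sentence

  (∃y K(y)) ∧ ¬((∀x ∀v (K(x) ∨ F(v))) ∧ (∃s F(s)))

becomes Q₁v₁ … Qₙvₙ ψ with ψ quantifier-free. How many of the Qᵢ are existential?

3

Drive negations inward (¬∀x A ≡ ∃x ¬A, ¬∃x A ≡ ∀x ¬A, De Morgan for ∧/∨):
  (∃y K(y)) ∧ ((∃x ∃v (¬K(x) ∧ ¬F(v))) ∨ (∀s ¬F(s)))
All bound variables are already distinct, so no renaming is needed.
Finally move all quantifiers to the prefix:
  ∃y ∃x ∃v ∀s (K(y) ∧ (¬K(x) ∧ ¬F(v) ∨ ¬F(s)))
The prefix is ∃y ∃x ∃v ∀s: 1 universal, 3 existential.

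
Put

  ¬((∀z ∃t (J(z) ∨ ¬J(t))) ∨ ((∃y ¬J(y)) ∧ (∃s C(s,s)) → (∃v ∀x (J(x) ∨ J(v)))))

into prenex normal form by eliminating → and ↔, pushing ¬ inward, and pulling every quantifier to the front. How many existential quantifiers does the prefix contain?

4

Rewrite implications/biconditionals: A → B as ¬A ∨ B.
  ¬((∀z ∃t (J(z) ∨ ¬J(t))) ∨ ¬((∃y ¬J(y)) ∧ (∃s C(s,s))) ∨ (∃v ∀x (J(x) ∨ J(v))))
Move each ¬ inward, flipping quantifiers it crosses:
  (∃z ∀t (¬J(z) ∧ J(t))) ∧ (∃y ¬J(y)) ∧ (∃s C(s,s)) ∧ (∀v ∃x (¬J(x) ∧ ¬J(v)))
Extract every quantifier outward, since the variables are now distinct and don't occur free across branches:
  ∃z ∀t ∃y ∃s ∀v ∃x (¬J(z) ∧ J(t) ∧ ¬J(y) ∧ C(s,s) ∧ ¬J(x) ∧ ¬J(v))
The prefix is ∃z ∀t ∃y ∃s ∀v ∃x: 2 universal, 4 existential.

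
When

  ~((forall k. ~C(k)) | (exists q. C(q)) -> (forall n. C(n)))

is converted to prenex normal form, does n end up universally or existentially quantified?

existential

Rewrite implications/biconditionals: A → B as ¬A ∨ B.
  ~(~((forall k. ~C(k)) | (exists q. C(q))) | (forall n. C(n)))
Move each ¬ inward, flipping quantifiers it crosses:
  ((forall k. ~C(k)) | (exists q. C(q))) & (exists n. ~C(n))
Finally move all quantifiers to the prefix:
  forall k. exists q. exists n. ((~C(k) | C(q)) & ~C(n))
The quantifier forall n sits under an odd number of negations (counting the antecedent side of each →), so it flips to exists n.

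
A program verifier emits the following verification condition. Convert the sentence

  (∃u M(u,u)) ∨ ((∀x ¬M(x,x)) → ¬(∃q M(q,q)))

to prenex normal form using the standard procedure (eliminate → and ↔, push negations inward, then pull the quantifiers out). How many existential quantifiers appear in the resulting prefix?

First replace A → B with ¬A ∨ B.
  (∃u M(u,u)) ∨ ¬(∀x ¬M(x,x)) ∨ ¬(∃q M(q,q))
Drive negations inward (¬∀x A ≡ ∃x ¬A, ¬∃x A ≡ ∀x ¬A, De Morgan for ∧/∨):
  (∃u M(u,u)) ∨ (∃x M(x,x)) ∨ (∀q ¬M(q,q))
Extract every quantifier outward, since the variables are now distinct and don't occur free across branches:
  ∃u ∃x ∀q (M(u,u) ∨ M(x,x) ∨ ¬M(q,q))
The prefix is ∃u ∃x ∀q: 1 universal, 2 existential.

2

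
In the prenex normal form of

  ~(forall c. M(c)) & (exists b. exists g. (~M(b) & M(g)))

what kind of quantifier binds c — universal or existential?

existential

Push ¬ through the quantifiers and connectives to reach negation normal form:
  (exists c. ~M(c)) & (exists b. exists g. (~M(b) & M(g)))
Finally move all quantifiers to the prefix:
  exists c. exists b. exists g. (~M(c) & ~M(b) & M(g))
The quantifier forall c sits under an odd number of negations, so it flips to exists c.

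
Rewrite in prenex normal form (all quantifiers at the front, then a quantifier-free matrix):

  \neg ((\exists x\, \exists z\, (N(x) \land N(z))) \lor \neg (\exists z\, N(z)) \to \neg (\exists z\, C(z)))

\exists x\, \exists z\, \forall y\, \exists v1\, ((N(x) \land N(z) \lor \neg N(y)) \land C(v1))

First replace A → B with ¬A ∨ B.
  \neg (\neg ((\exists x\, \exists z\, (N(x) \land N(z))) \lor \neg (\exists z\, N(z))) \lor \neg (\exists z\, C(z)))
Drive negations inward (¬∀x A ≡ ∃x ¬A, ¬∃x A ≡ ∀x ¬A, De Morgan for ∧/∨):
  ((\exists x\, \exists z\, (N(x) \land N(z))) \lor (\forall z\, \neg N(z))) \land (\exists z\, C(z))
Give each quantifier a distinct variable: z↦y, z↦v1.
  ((\exists x\, \exists z\, (N(x) \land N(z))) \lor (\forall y\, \neg N(y))) \land (\exists v1\, C(v1))
Extract every quantifier outward, since the variables are now distinct and don't occur free across branches:
  \exists x\, \exists z\, \forall y\, \exists v1\, ((N(x) \land N(z) \lor \neg N(y)) \land C(v1))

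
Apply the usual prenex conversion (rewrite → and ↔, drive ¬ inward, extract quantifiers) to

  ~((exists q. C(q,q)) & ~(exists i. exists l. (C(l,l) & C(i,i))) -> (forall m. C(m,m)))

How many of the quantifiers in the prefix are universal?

2

Eliminate → and ↔ using ¬ and ∨.
  ~(~((exists q. C(q,q)) & ~(exists i. exists l. (C(l,l) & C(i,i)))) | (forall m. C(m,m)))
Push ¬ through the quantifiers and connectives to reach negation normal form:
  (exists q. C(q,q)) & (forall i. forall l. (~C(l,l) | ~C(i,i))) & (exists m. ~C(m,m))
All bound variables are already distinct, so no renaming is needed.
Extract every quantifier outward, since the variables are now distinct and don't occur free across branches:
  exists q. forall i. forall l. exists m. (C(q,q) & (~C(l,l) | ~C(i,i)) & ~C(m,m))
The prefix is exists q forall i forall l exists m: 2 universal, 2 existential.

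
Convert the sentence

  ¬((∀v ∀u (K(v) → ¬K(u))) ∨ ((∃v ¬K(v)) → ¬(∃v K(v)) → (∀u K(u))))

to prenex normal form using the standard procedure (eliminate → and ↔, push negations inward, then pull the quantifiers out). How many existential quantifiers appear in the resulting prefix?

Eliminate → and ↔ using ¬ and ∨.
  ¬((∀v ∀u (¬K(v) ∨ ¬K(u))) ∨ ¬(∃v ¬K(v)) ∨ ¬¬(∃v K(v)) ∨ (∀u K(u)))
Push ¬ through the quantifiers and connectives to reach negation normal form:
  (∃v ∃u (K(v) ∧ K(u))) ∧ (∃v ¬K(v)) ∧ (∀v ¬K(v)) ∧ (∃u ¬K(u))
Standardize variables apart so no two quantifiers bind the same name: v↦y1, v↦b, u↦c.
  (∃v ∃u (K(v) ∧ K(u))) ∧ (∃y1 ¬K(y1)) ∧ (∀b ¬K(b)) ∧ (∃c ¬K(c))
Finally move all quantifiers to the prefix:
  ∃v ∃u ∃y1 ∀b ∃c (K(v) ∧ K(u) ∧ ¬K(y1) ∧ ¬K(b) ∧ ¬K(c))
The prefix is ∃v ∃u ∃y1 ∀b ∃c: 1 universal, 4 existential.

4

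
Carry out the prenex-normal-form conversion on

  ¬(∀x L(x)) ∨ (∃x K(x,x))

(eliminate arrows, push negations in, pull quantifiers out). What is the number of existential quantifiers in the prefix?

2

Move each ¬ inward, flipping quantifiers it crosses:
  (∃x ¬L(x)) ∨ (∃x K(x,x))
Standardize variables apart so no two quantifiers bind the same name: x↦t.
  (∃x ¬L(x)) ∨ (∃t K(t,t))
Pull the quantifiers to the front (each side's bound variable is not free in the other side):
  ∃x ∃t (¬L(x) ∨ K(t,t))
The prefix is ∃x ∃t: 0 universal, 2 existential.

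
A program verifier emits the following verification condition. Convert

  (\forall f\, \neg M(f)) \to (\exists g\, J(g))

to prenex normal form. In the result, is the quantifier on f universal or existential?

existential

Rewrite implications/biconditionals: A → B as ¬A ∨ B.
  \neg (\forall f\, \neg M(f)) \lor (\exists g\, J(g))
Drive negations inward (¬∀x A ≡ ∃x ¬A, ¬∃x A ≡ ∀x ¬A, De Morgan for ∧/∨):
  (\exists f\, M(f)) \lor (\exists g\, J(g))
Pull the quantifiers to the front (each side's bound variable is not free in the other side):
  \exists f\, \exists g\, (M(f) \lor J(g))
The quantifier \forall f sits under an odd number of negations (counting the antecedent side of each →), so it flips to \exists f.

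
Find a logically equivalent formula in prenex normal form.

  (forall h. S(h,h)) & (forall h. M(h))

forall h. forall p. (S(h,h) & M(p))

Give each quantifier a distinct variable: h↦p.
  (forall h. S(h,h)) & (forall p. M(p))
Finally move all quantifiers to the prefix:
  forall h. forall p. (S(h,h) & M(p))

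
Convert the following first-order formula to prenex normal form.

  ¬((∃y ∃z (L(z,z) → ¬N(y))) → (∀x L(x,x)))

∃y ∃z ∃x ((¬L(z,z) ∨ ¬N(y)) ∧ ¬L(x,x))

First replace A → B with ¬A ∨ B.
  ¬(¬(∃y ∃z (¬L(z,z) ∨ ¬N(y))) ∨ (∀x L(x,x)))
Move each ¬ inward, flipping quantifiers it crosses:
  (∃y ∃z (¬L(z,z) ∨ ¬N(y))) ∧ (∃x ¬L(x,x))
Extract every quantifier outward, since the variables are now distinct and don't occur free across branches:
  ∃y ∃z ∃x ((¬L(z,z) ∨ ¬N(y)) ∧ ¬L(x,x))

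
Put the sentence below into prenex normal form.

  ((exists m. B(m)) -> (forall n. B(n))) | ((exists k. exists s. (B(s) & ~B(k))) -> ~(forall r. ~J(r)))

Rewrite implications/biconditionals: A → B as ¬A ∨ B.
  ~(exists m. B(m)) | (forall n. B(n)) | ~(exists k. exists s. (B(s) & ~B(k))) | ~(forall r. ~J(r))
Drive negations inward (¬∀x A ≡ ∃x ¬A, ¬∃x A ≡ ∀x ¬A, De Morgan for ∧/∨):
  (forall m. ~B(m)) | (forall n. B(n)) | (forall k. forall s. (~B(s) | B(k))) | (exists r. J(r))
All bound variables are already distinct, so no renaming is needed.
Pull the quantifiers to the front (each side's bound variable is not free in the other side):
  forall m. forall n. forall k. forall s. exists r. (~B(m) | B(n) | ~B(s) | B(k) | J(r))

forall m. forall n. forall k. forall s. exists r. (~B(m) | B(n) | ~B(s) | B(k) | J(r))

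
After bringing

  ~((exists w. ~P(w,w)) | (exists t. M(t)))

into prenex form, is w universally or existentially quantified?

universal

Push ¬ through the quantifiers and connectives to reach negation normal form:
  (forall w. P(w,w)) & (forall t. ~M(t))
Extract every quantifier outward, since the variables are now distinct and don't occur free across branches:
  forall w. forall t. (P(w,w) & ~M(t))
The quantifier exists w sits under an odd number of negations, so it flips to forall w.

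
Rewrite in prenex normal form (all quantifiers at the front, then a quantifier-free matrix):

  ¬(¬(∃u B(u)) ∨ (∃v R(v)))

Drive negations inward (¬∀x A ≡ ∃x ¬A, ¬∃x A ≡ ∀x ¬A, De Morgan for ∧/∨):
  (∃u B(u)) ∧ (∀v ¬R(v))
All bound variables are already distinct, so no renaming is needed.
Extract every quantifier outward, since the variables are now distinct and don't occur free across branches:
  ∃u ∀v (B(u) ∧ ¬R(v))

∃u ∀v (B(u) ∧ ¬R(v))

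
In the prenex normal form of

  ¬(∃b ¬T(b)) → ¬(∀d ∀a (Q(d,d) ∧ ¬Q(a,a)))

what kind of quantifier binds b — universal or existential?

Eliminate → and ↔ using ¬ and ∨.
  ¬¬(∃b ¬T(b)) ∨ ¬(∀d ∀a (Q(d,d) ∧ ¬Q(a,a)))
Move each ¬ inward, flipping quantifiers it crosses:
  (∃b ¬T(b)) ∨ (∃d ∃a (¬Q(d,d) ∨ Q(a,a)))
All bound variables are already distinct, so no renaming is needed.
Finally move all quantifiers to the prefix:
  ∃b ∃d ∃a (¬T(b) ∨ ¬Q(d,d) ∨ Q(a,a))
The quantifier ∃b sits under an even number of negations (counting the antecedent side of each →), so it remains existential.

existential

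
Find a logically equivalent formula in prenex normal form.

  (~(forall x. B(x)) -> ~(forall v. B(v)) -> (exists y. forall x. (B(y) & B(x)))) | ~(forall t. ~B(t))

forall x. forall v. exists y. forall a. exists t. (B(x) | B(v) | B(y) & B(a) | B(t))

First replace A → B with ¬A ∨ B.
  ~~(forall x. B(x)) | ~~(forall v. B(v)) | (exists y. forall x. (B(y) & B(x))) | ~(forall t. ~B(t))
Move each ¬ inward, flipping quantifiers it crosses:
  (forall x. B(x)) | (forall v. B(v)) | (exists y. forall x. (B(y) & B(x))) | (exists t. B(t))
Give each quantifier a distinct variable: x↦a.
  (forall x. B(x)) | (forall v. B(v)) | (exists y. forall a. (B(y) & B(a))) | (exists t. B(t))
Finally move all quantifiers to the prefix:
  forall x. forall v. exists y. forall a. exists t. (B(x) | B(v) | B(y) & B(a) | B(t))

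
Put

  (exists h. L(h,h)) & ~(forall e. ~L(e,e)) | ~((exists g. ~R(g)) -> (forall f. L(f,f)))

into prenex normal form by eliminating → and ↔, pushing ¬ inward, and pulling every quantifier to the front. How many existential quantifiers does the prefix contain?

Eliminate → and ↔ using ¬ and ∨.
  (exists h. L(h,h)) & ~(forall e. ~L(e,e)) | ~(~(exists g. ~R(g)) | (forall f. L(f,f)))
Push ¬ through the quantifiers and connectives to reach negation normal form:
  (exists h. L(h,h)) & (exists e. L(e,e)) | (exists g. ~R(g)) & (exists f. ~L(f,f))
All bound variables are already distinct, so no renaming is needed.
Extract every quantifier outward, since the variables are now distinct and don't occur free across branches:
  exists h. exists e. exists g. exists f. (L(h,h) & L(e,e) | ~R(g) & ~L(f,f))
The prefix is exists h exists e exists g exists f: 0 universal, 4 existential.

4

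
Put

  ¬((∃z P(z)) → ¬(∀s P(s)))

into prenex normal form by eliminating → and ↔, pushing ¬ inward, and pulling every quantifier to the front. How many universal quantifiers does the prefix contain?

Eliminate → and ↔ using ¬ and ∨.
  ¬(¬(∃z P(z)) ∨ ¬(∀s P(s)))
Drive negations inward (¬∀x A ≡ ∃x ¬A, ¬∃x A ≡ ∀x ¬A, De Morgan for ∧/∨):
  (∃z P(z)) ∧ (∀s P(s))
All bound variables are already distinct, so no renaming is needed.
Finally move all quantifiers to the prefix:
  ∃z ∀s (P(z) ∧ P(s))
The prefix is ∃z ∀s: 1 universal, 1 existential.

1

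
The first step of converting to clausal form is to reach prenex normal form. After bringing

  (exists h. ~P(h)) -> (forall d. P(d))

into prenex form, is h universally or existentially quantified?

universal

First replace A → B with ¬A ∨ B.
  ~(exists h. ~P(h)) | (forall d. P(d))
Drive negations inward (¬∀x A ≡ ∃x ¬A, ¬∃x A ≡ ∀x ¬A, De Morgan for ∧/∨):
  (forall h. P(h)) | (forall d. P(d))
Finally move all quantifiers to the prefix:
  forall h. forall d. (P(h) | P(d))
The quantifier exists h sits under an odd number of negations (counting the antecedent side of each →), so it flips to forall h.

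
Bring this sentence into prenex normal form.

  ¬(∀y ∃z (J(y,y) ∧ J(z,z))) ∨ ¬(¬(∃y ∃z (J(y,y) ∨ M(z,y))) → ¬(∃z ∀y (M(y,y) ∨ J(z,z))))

∃y ∀z ∀z1 ∀x ∃r ∀u1 (¬J(y,y) ∨ ¬J(z,z) ∨ ¬J(z1,z1) ∧ ¬M(x,z1) ∧ (M(u1,u1) ∨ J(r,r)))

Rewrite implications/biconditionals: A → B as ¬A ∨ B.
  ¬(∀y ∃z (J(y,y) ∧ J(z,z))) ∨ ¬(¬¬(∃y ∃z (J(y,y) ∨ M(z,y))) ∨ ¬(∃z ∀y (M(y,y) ∨ J(z,z))))
Move each ¬ inward, flipping quantifiers it crosses:
  (∃y ∀z (¬J(y,y) ∨ ¬J(z,z))) ∨ (∀y ∀z (¬J(y,y) ∧ ¬M(z,y))) ∧ (∃z ∀y (M(y,y) ∨ J(z,z)))
Standardize variables apart so no two quantifiers bind the same name: y↦z1, z↦x, z↦r, y↦u1.
  (∃y ∀z (¬J(y,y) ∨ ¬J(z,z))) ∨ (∀z1 ∀x (¬J(z1,z1) ∧ ¬M(x,z1))) ∧ (∃r ∀u1 (M(u1,u1) ∨ J(r,r)))
Extract every quantifier outward, since the variables are now distinct and don't occur free across branches:
  ∃y ∀z ∀z1 ∀x ∃r ∀u1 (¬J(y,y) ∨ ¬J(z,z) ∨ ¬J(z1,z1) ∧ ¬M(x,z1) ∧ (M(u1,u1) ∨ J(r,r)))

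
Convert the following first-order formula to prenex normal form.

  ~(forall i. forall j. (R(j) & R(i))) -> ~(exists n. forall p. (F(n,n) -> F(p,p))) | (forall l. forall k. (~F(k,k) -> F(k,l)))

First replace A → B with ¬A ∨ B.
  ~~(forall i. forall j. (R(j) & R(i))) | ~(exists n. forall p. (~F(n,n) | F(p,p))) | (forall l. forall k. (~~F(k,k) | F(k,l)))
Push ¬ through the quantifiers and connectives to reach negation normal form:
  (forall i. forall j. (R(j) & R(i))) | (forall n. exists p. (F(n,n) & ~F(p,p))) | (forall l. forall k. (F(k,k) | F(k,l)))
All bound variables are already distinct, so no renaming is needed.
Extract every quantifier outward, since the variables are now distinct and don't occur free across branches:
  forall i. forall j. forall n. exists p. forall l. forall k. (R(j) & R(i) | F(n,n) & ~F(p,p) | F(k,k) | F(k,l))

forall i. forall j. forall n. exists p. forall l. forall k. (R(j) & R(i) | F(n,n) & ~F(p,p) | F(k,k) | F(k,l))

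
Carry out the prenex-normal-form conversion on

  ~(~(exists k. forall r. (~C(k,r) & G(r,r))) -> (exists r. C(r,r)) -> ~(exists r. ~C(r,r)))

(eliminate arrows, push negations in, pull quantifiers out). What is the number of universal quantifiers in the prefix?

First replace A → B with ¬A ∨ B.
  ~(~~(exists k. forall r. (~C(k,r) & G(r,r))) | ~(exists r. C(r,r)) | ~(exists r. ~C(r,r)))
Push ¬ through the quantifiers and connectives to reach negation normal form:
  (forall k. exists r. (C(k,r) | ~G(r,r))) & (exists r. C(r,r)) & (exists r. ~C(r,r))
Standardize variables apart so no two quantifiers bind the same name: r↦u1, r↦v1.
  (forall k. exists r. (C(k,r) | ~G(r,r))) & (exists u1. C(u1,u1)) & (exists v1. ~C(v1,v1))
Extract every quantifier outward, since the variables are now distinct and don't occur free across branches:
  forall k. exists r. exists u1. exists v1. ((C(k,r) | ~G(r,r)) & C(u1,u1) & ~C(v1,v1))
The prefix is forall k exists r exists u1 exists v1: 1 universal, 3 existential.

1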